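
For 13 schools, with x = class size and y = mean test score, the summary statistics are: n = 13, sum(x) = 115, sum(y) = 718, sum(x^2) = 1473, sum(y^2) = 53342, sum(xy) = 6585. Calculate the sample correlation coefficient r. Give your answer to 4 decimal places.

0.0935

Numerator: nΣxy − (Σx)(Σy) = 13·6585 − (115)(718) = 3035
Denominator: √[(nΣx²−(Σx)²)(nΣy²−(Σy)²)]
  nΣx²−(Σx)² = 13·1473 − 13225 = 5924;  nΣy²−(Σy)² = 13·53342 − 515524 = 177922
  √(5924·177922) = √1054009928 = 32465.5191
r = 3035 / 32465.5191 = 0.0935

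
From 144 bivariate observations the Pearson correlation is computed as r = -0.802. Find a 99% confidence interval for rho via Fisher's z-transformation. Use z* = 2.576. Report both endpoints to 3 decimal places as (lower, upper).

(-0.867, -0.710)

z_r = atanh(-0.802) = -1.104193;  SE = 1/√(n−3) = 1/√141 = 0.084215
z-limits: -1.104193 ± 2.576·0.084215 = -1.104193 ± 0.216938 = [-1.321131, -0.887255]
ρ-limits: (tanh -1.321131, tanh -0.887255) = (-0.867, -0.710)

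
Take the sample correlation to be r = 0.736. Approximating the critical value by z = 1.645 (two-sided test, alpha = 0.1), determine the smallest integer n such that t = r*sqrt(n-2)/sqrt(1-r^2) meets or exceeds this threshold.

5

Need r·√(n−2)/√(1−r²) ≥ 1.645
√(n−2) ≥ 1.645·√(1−0.541696) / 0.736 = 1.645·0.676982 / 0.736 = 1.5131
n−2 ≥ 2.2895  ⇒  n ≥ 4.2895
Smallest integer n = 5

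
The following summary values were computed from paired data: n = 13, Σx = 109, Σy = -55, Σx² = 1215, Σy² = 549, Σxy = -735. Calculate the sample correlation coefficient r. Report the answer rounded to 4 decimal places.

-0.8874

Numerator: nΣxy − (Σx)(Σy) = 13·(-735) − (109)(-55) = -3560
Denominator: √[(nΣx²−(Σx)²)(nΣy²−(Σy)²)]
  nΣx²−(Σx)² = 13·1215 − 11881 = 3914;  nΣy²−(Σy)² = 13·549 − 3025 = 4112
  √(3914·4112) = √16094368 = 4011.7787
r = -3560 / 4011.7787 = -0.8874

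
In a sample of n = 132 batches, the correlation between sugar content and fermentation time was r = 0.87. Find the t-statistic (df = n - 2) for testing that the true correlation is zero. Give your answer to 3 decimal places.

20.119

1 − r² = 1 − 0.7569 = 0.2431;  √(1−r²) = 0.493052
√(n−2) = √130 = 11.401754
t = r·√(n−2)/√(1−r²) = 0.87 · 11.401754 / 0.493052 = 20.119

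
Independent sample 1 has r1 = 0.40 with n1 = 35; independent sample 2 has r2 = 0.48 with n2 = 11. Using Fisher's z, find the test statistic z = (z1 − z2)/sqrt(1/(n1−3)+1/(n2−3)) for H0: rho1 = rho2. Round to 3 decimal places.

-0.251

Fisher z-transforms: z1 = atanh(0.40) = 0.423649, z2 = atanh(0.48) = 0.522984; difference d = -0.099335
Var(d) = 1/32 + 1/8 = 0.0312500 + 0.1250000 = 0.1562500
z = d/√Var(d) = -0.099335 / √0.1562500 = -0.099335 / 0.395285 = -0.251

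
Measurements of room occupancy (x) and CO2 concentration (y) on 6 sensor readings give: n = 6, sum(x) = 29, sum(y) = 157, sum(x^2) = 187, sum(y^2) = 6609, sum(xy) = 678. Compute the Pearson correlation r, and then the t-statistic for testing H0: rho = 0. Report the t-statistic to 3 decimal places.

-0.486

Numerator: nΣxy − (Σx)(Σy) = 6·678 − (29)(157) = -485
Denominator: √[(nΣx²−(Σx)²)(nΣy²−(Σy)²)]
  nΣx²−(Σx)² = 6·187 − 841 = 281;  nΣy²−(Σy)² = 6·6609 − 24649 = 15005
  √(281·15005) = √4216405 = 2053.3887
r = -485 / 2053.3887 = -0.2362
t = r·√(n−2)/√(1−r²) = -0.2362·√4 / √(1−0.055790) = -0.472400 / 0.971705 = -0.486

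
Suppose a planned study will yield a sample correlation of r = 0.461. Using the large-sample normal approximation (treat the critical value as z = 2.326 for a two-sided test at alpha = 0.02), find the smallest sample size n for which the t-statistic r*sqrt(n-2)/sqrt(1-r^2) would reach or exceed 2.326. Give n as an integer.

23

r√(n−2)/√(1−r²) ≥ 2.326  ⇔  n−2 ≥ (2.326)²·(1−r²)/r²
(1−r²)/r² = (1−0.212521)/0.212521 = 3.7054
n ≥ 2 + 5.410276·3.7054 = 2 + 20.0472 = 22.0472
⌈22.0472⌉ = 23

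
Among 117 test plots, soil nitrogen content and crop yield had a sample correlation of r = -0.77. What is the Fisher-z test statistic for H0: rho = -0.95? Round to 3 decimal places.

8.664

Fisher z: atanh(-0.77) = -1.020328, atanh(-0.95) = -1.831781
z = (z_r − z_0)·√(n−3) = (-1.020328 − (-1.831781))·√114 = 0.811453 · 10.677078 = 8.664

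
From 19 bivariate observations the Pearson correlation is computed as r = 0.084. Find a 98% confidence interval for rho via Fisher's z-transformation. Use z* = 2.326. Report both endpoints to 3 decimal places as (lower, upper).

(-0.460, 0.582)

z_r = atanh(0.084) = 0.084198;  SE = 1/√(n−3) = 1/√16 = 0.250000
z-limits: 0.084198 ± 2.326·0.250000 = 0.084198 ± 0.581500 = [-0.497302, 0.665698]
ρ-limits: (tanh -0.497302, tanh 0.665698) = (-0.460, 0.582)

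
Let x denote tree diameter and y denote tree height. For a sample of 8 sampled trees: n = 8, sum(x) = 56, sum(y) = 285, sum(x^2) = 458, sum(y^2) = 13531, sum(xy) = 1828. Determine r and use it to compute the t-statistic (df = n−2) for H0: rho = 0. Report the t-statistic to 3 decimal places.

Numerator: nΣxy − (Σx)(Σy) = 8·1828 − (56)(285) = -1336
Denominator: √[(nΣx²−(Σx)²)(nΣy²−(Σy)²)]
  nΣx²−(Σx)² = 8·458 − 3136 = 528;  nΣy²−(Σy)² = 8·13531 − 81225 = 27023
  √(528·27023) = √14268144 = 3777.3197
r = -1336 / 3777.3197 = -0.3537
t = r·√(n−2)/√(1−r²) = -0.3537·√6 / √(1−0.125104) = -0.866385 / 0.935359 = -0.926

-0.926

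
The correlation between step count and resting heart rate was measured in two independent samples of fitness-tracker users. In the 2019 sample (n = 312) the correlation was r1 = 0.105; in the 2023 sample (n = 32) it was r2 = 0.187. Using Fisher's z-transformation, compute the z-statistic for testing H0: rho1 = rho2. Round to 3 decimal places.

-0.432

z1 = atanh(0.105) = 0.105388,  z2 = atanh(0.187) = 0.189227
SE = √(1/(n1−3) + 1/(n2−3)) = √(1/309 + 1/29) = √(0.0032362 + 0.0344828) = √0.0377190 = 0.194214
z = (z1 − z2)/SE = (0.105388 − 0.189227) / 0.194214 = -0.083839 / 0.194214 = -0.432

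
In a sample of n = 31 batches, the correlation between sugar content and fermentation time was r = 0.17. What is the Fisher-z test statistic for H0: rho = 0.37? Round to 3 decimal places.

-1.147

z_r = atanh(0.17) = 0.171667,  z_0 = atanh(0.37) = 0.388423
SE = 1/√(n−3) = 1/√28 = 0.188982
z = (z_r − z_0)/SE = (0.171667 − 0.388423) / 0.188982 = -0.216756 / 0.188982 = -1.147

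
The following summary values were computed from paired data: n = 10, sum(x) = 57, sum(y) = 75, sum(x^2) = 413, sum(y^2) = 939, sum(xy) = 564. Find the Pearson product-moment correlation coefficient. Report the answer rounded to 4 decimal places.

0.7495

S_xy = nΣxy − ΣxΣy = 10·564 − 57·75 = 5640 − 4275 = 1365
S_xx = nΣx² − (Σx)² = 10·413 − 57² = 4130 − 3249 = 881
S_yy = nΣy² − (Σy)² = 10·939 − 75² = 9390 − 5625 = 3765
r = S_xy / √(S_xx·S_yy) = 1365 / √(881·3765) = 1365 / √3316965 = 1365 / 1821.2537 = 0.7495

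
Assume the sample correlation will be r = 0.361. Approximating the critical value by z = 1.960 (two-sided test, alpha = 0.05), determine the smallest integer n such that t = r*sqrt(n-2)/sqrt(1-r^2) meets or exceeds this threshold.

Need r·√(n−2)/√(1−r²) ≥ 1.960
√(n−2) ≥ 1.960·√(1−0.130321) / 0.361 = 1.960·0.932566 / 0.361 = 5.0632
n−2 ≥ 25.6360  ⇒  n ≥ 27.6360
Smallest integer n = 28

28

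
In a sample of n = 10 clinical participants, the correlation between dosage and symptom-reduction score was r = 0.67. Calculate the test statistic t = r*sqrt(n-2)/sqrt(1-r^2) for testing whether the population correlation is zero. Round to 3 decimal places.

2.553

t = r·√(n−2) / √(1−r²) with r = 0.67, n = 10
  = 0.67·√8 / √(1 − 0.4489)
  = 0.67·2.828427 / 0.742361
  = 1.895046 / 0.742361 = 2.553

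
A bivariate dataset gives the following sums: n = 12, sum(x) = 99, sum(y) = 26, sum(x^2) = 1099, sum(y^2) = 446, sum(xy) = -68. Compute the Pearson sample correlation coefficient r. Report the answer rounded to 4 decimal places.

-0.8518

Numerator: nΣxy − (Σx)(Σy) = 12·(-68) − (99)(26) = -3390
Denominator: √[(nΣx²−(Σx)²)(nΣy²−(Σy)²)]
  nΣx²−(Σx)² = 12·1099 − 9801 = 3387;  nΣy²−(Σy)² = 12·446 − 676 = 4676
  √(3387·4676) = √15837612 = 3979.6497
r = -3390 / 3979.6497 = -0.8518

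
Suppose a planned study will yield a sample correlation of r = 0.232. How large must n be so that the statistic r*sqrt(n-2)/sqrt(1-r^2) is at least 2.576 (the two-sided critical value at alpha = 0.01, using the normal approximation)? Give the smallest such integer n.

r√(n−2)/√(1−r²) ≥ 2.576  ⇔  n−2 ≥ (2.576)²·(1−r²)/r²
(1−r²)/r² = (1−0.053824)/0.053824 = 17.5791
n ≥ 2 + 6.635776·17.5791 = 2 + 116.6510 = 118.6510
⌈118.6510⌉ = 119

119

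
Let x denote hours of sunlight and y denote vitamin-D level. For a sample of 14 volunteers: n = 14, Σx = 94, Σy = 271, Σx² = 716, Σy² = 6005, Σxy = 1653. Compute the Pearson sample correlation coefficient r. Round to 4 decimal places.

Numerator: nΣxy − (Σx)(Σy) = 14·1653 − (94)(271) = -2332
Denominator: √[(nΣx²−(Σx)²)(nΣy²−(Σy)²)]
  nΣx²−(Σx)² = 14·716 − 8836 = 1188;  nΣy²−(Σy)² = 14·6005 − 73441 = 10629
  √(1188·10629) = √12627252 = 3553.4845
r = -2332 / 3553.4845 = -0.6563

-0.6563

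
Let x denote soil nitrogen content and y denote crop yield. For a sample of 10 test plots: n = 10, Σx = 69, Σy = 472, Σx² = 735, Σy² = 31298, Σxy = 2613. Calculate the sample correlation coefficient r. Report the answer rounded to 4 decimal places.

-0.4213

Numerator: nΣxy − (Σx)(Σy) = 10·2613 − (69)(472) = -6438
Denominator: √[(nΣx²−(Σx)²)(nΣy²−(Σy)²)]
  nΣx²−(Σx)² = 10·735 − 4761 = 2589;  nΣy²−(Σy)² = 10·31298 − 222784 = 90196
  √(2589·90196) = √233517444 = 15281.2776
r = -6438 / 15281.2776 = -0.4213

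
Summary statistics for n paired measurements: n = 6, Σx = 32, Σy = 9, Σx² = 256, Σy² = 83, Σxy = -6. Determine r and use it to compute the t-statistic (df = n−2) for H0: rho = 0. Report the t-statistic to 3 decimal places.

-1.967

S_xy = nΣxy − ΣxΣy = 6·(-6) − 32·9 = -36 − 288 = -324
S_xx = nΣx² − (Σx)² = 6·256 − 32² = 1536 − 1024 = 512
S_yy = nΣy² − (Σy)² = 6·83 − 9² = 498 − 81 = 417
r = S_xy / √(S_xx·S_yy) = -324 / √(512·417) = -324 / √213504 = -324 / 462.0649 = -0.7012
t = r·√(n−2)/√(1−r²) = -0.7012·√4 / √(1−0.491681) = -1.402400 / 0.712965 = -1.967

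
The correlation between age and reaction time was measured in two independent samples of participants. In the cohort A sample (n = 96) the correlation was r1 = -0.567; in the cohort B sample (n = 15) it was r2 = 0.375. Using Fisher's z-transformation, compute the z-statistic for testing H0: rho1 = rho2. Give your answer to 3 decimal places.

-3.382

Fisher z-transforms: z1 = atanh(-0.567) = -0.643090, z2 = atanh(0.375) = 0.394229; difference d = -1.037319
Var(d) = 1/93 + 1/12 = 0.0107527 + 0.0833333 = 0.0940860
z = d/√Var(d) = -1.037319 / √0.0940860 = -1.037319 / 0.306734 = -3.382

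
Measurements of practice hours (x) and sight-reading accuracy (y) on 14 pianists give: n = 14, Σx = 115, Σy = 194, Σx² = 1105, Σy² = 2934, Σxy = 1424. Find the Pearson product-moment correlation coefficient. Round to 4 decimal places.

S_xy = nΣxy − ΣxΣy = 14·1424 − 115·194 = 19936 − 22310 = -2374
S_xx = nΣx² − (Σx)² = 14·1105 − 115² = 15470 − 13225 = 2245
S_yy = nΣy² − (Σy)² = 14·2934 − 194² = 41076 − 37636 = 3440
r = S_xy / √(S_xx·S_yy) = -2374 / √(2245·3440) = -2374 / √7722800 = -2374 / 2778.9926 = -0.8543

-0.8543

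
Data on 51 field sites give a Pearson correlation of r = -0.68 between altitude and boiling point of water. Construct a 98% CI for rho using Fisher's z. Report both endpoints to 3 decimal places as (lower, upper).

(-0.823, -0.457)

z_r = atanh(-0.68) = -0.829114;  SE = 1/√(n−3) = 1/√48 = 0.144338
z-limits: -0.829114 ± 2.326·0.144338 = -0.829114 ± 0.335730 = [-1.164844, -0.493384]
ρ-limits: (tanh -1.164844, tanh -0.493384) = (-0.823, -0.457)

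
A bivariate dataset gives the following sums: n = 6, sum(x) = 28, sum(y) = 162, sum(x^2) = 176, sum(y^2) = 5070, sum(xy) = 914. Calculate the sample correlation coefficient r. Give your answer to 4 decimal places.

0.8895

Numerator: nΣxy − (Σx)(Σy) = 6·914 − (28)(162) = 948
Denominator: √[(nΣx²−(Σx)²)(nΣy²−(Σy)²)]
  nΣx²−(Σx)² = 6·176 − 784 = 272;  nΣy²−(Σy)² = 6·5070 − 26244 = 4176
  √(272·4176) = √1135872 = 1065.7730
r = 948 / 1065.7730 = 0.8895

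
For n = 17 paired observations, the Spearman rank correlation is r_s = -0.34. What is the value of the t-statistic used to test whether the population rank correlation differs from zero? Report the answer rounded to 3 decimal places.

1 − r_s² = 1 − 0.1156 = 0.8844;  √(1−r_s²) = 0.940425
√(n−2) = √15 = 3.872983
t = r_s·√(n−2)/√(1−r_s²) = -0.34 · 3.872983 / 0.940425 = -1.400

-1.400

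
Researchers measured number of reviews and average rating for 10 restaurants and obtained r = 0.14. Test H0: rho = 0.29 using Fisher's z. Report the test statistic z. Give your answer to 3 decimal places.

-0.417

z_r = atanh(0.14) = 0.140926,  z_0 = atanh(0.29) = 0.298566
SE = 1/√(n−3) = 1/√7 = 0.377964
z = (z_r − z_0)/SE = (0.140926 − 0.298566) / 0.377964 = -0.157640 / 0.377964 = -0.417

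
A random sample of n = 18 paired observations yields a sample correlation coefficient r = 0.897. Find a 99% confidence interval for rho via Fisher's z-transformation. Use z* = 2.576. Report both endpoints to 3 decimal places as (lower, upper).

Fisher z: z_r = atanh(r) = ½·ln((1+0.897)/(1−0.897)) = 1.456650
SE(z) = 1/√(n−3) = 1/√15 = 0.258199
99% ⇒ z* = 2.576; margin = 2.576·0.258199 = 0.665121
CI on z-scale: (0.791529, 2.121771)
Back-transform: tanh(0.791529) = 0.659274, tanh(2.121771) = 0.971693

(0.659, 0.972)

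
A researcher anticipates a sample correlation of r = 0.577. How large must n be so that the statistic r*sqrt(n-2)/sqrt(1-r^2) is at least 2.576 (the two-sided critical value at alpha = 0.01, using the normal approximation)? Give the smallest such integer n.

16

Need r·√(n−2)/√(1−r²) ≥ 2.576
√(n−2) ≥ 2.576·√(1−0.332929) / 0.577 = 2.576·0.816744 / 0.577 = 3.6463
n−2 ≥ 13.2955  ⇒  n ≥ 15.2955
Smallest integer n = 16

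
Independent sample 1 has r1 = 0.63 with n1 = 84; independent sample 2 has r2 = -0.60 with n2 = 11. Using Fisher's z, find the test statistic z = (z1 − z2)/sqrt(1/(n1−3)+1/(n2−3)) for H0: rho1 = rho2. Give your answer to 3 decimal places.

z1 = atanh(0.63) = 0.741416,  z2 = atanh(-0.60) = -0.693147
SE = √(1/(n1−3) + 1/(n2−3)) = √(1/81 + 1/8) = √(0.0123457 + 0.1250000) = √0.1373457 = 0.370602
z = (z1 − z2)/SE = (0.741416 − (-0.693147)) / 0.370602 = 1.434563 / 0.370602 = 3.871

3.871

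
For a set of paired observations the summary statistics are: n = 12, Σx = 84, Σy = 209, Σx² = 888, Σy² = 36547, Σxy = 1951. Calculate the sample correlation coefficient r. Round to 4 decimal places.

Numerator: nΣxy − (Σx)(Σy) = 12·1951 − (84)(209) = 5856
Denominator: √[(nΣx²−(Σx)²)(nΣy²−(Σy)²)]
  nΣx²−(Σx)² = 12·888 − 7056 = 3600;  nΣy²−(Σy)² = 12·36547 − 43681 = 394883
  √(3600·394883) = √1421578800 = 37703.8300
r = 5856 / 37703.8300 = 0.1553

0.1553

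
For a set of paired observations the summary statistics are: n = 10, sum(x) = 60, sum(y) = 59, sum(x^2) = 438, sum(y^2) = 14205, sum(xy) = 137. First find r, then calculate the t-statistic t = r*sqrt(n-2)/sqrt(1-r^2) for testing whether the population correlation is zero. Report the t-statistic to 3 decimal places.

Numerator: nΣxy − (Σx)(Σy) = 10·137 − (60)(59) = -2170
Denominator: √[(nΣx²−(Σx)²)(nΣy²−(Σy)²)]
  nΣx²−(Σx)² = 10·438 − 3600 = 780;  nΣy²−(Σy)² = 10·14205 − 3481 = 138569
  √(780·138569) = √108083820 = 10396.3369
r = -2170 / 10396.3369 = -0.2087
t = r·√(n−2)/√(1−r²) = -0.2087·√8 / √(1−0.043556) = -0.590293 / 0.977980 = -0.604

-0.604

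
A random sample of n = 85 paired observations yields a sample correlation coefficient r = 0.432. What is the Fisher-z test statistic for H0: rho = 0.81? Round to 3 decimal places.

z_r = atanh(0.432) = 0.462353,  z_0 = atanh(0.81) = 1.127029
SE = 1/√(n−3) = 1/√82 = 0.110432
z = (z_r − z_0)/SE = (0.462353 − 1.127029) / 0.110432 = -0.664676 / 0.110432 = -6.019

-6.019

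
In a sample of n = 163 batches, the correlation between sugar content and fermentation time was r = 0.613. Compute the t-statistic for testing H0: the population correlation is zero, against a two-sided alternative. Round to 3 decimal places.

9.845

t = r·√(n−2) / √(1−r²) with r = 0.613, n = 163
  = 0.613·√161 / √(1 − 0.375769)
  = 0.613·12.688578 / 0.790083
  = 7.778098 / 0.790083 = 9.845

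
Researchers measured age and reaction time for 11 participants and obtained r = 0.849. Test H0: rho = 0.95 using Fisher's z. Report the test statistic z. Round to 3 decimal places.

-1.638

z_r = atanh(0.849) = 1.252560,  z_0 = atanh(0.95) = 1.831781
SE = 1/√(n−3) = 1/√8 = 0.353553
z = (z_r − z_0)/SE = (1.252560 − 1.831781) / 0.353553 = -0.579221 / 0.353553 = -1.638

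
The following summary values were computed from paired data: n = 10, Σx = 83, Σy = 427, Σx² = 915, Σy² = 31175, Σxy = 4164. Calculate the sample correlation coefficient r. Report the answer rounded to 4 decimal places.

0.3624

S_xy = nΣxy − ΣxΣy = 10·4164 − 83·427 = 41640 − 35441 = 6199
S_xx = nΣx² − (Σx)² = 10·915 − 83² = 9150 − 6889 = 2261
S_yy = nΣy² − (Σy)² = 10·31175 − 427² = 311750 − 182329 = 129421
r = S_xy / √(S_xx·S_yy) = 6199 / √(2261·129421) = 6199 / √292620881 = 6199 / 17106.1650 = 0.3624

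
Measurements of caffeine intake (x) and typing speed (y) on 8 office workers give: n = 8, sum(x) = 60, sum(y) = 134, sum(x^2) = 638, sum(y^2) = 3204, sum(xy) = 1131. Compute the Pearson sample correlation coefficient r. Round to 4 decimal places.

0.2967

Numerator: nΣxy − (Σx)(Σy) = 8·1131 − (60)(134) = 1008
Denominator: √[(nΣx²−(Σx)²)(nΣy²−(Σy)²)]
  nΣx²−(Σx)² = 8·638 − 3600 = 1504;  nΣy²−(Σy)² = 8·3204 − 17956 = 7676
  √(1504·7676) = √11544704 = 3397.7498
r = 1008 / 3397.7498 = 0.2967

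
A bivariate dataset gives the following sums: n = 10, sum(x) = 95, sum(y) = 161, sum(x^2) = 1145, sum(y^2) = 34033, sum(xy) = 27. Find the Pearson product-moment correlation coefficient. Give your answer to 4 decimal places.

S_xy = nΣxy − ΣxΣy = 10·27 − 95·161 = 270 − 15295 = -15025
S_xx = nΣx² − (Σx)² = 10·1145 − 95² = 11450 − 9025 = 2425
S_yy = nΣy² − (Σy)² = 10·34033 − 161² = 340330 − 25921 = 314409
r = S_xy / √(S_xx·S_yy) = -15025 / √(2425·314409) = -15025 / √762441825 = -15025 / 27612.3491 = -0.5441

-0.5441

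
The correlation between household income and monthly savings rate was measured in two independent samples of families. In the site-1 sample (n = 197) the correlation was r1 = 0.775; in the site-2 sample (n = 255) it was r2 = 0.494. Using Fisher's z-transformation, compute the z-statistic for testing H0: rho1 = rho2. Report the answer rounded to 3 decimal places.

5.145

Fisher z-transforms: z1 = atanh(0.775) = 1.032728, z2 = atanh(0.494) = 0.541338; difference d = 0.491390
Var(d) = 1/194 + 1/252 = 0.0051546 + 0.0039683 = 0.0091229
z = d/√Var(d) = 0.491390 / √0.0091229 = 0.491390 / 0.095514 = 5.145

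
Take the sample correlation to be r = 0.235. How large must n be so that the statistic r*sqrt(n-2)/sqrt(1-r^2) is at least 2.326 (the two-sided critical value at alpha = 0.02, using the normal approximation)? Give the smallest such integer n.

95

Need r·√(n−2)/√(1−r²) ≥ 2.326
√(n−2) ≥ 2.326·√(1−0.055225) / 0.235 = 2.326·0.971995 / 0.235 = 9.6207
n−2 ≥ 92.5579  ⇒  n ≥ 94.5579
Smallest integer n = 95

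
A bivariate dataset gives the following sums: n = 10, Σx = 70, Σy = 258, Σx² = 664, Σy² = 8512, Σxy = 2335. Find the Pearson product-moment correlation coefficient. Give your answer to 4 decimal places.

Numerator: nΣxy − (Σx)(Σy) = 10·2335 − (70)(258) = 5290
Denominator: √[(nΣx²−(Σx)²)(nΣy²−(Σy)²)]
  nΣx²−(Σx)² = 10·664 − 4900 = 1740;  nΣy²−(Σy)² = 10·8512 − 66564 = 18556
  √(1740·18556) = √32287440 = 5682.2038
r = 5290 / 5682.2038 = 0.9310

0.9310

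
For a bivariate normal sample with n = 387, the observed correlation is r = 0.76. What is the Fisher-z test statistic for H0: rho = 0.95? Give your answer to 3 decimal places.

Fisher z: atanh(0.76) = 0.996215, atanh(0.95) = 1.831781
z = (z_r − z_0)·√(n−3) = (0.996215 − 1.831781)·√384 = -0.835566 · 19.595918 = -16.374

-16.374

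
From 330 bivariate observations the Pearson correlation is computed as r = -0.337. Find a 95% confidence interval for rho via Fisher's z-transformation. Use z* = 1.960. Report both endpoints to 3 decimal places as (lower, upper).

(-0.429, -0.238)

z_r = atanh(-0.337) = -0.350704;  SE = 1/√(n−3) = 1/√327 = 0.055300
z-limits: -0.350704 ± 1.960·0.055300 = -0.350704 ± 0.108388 = [-0.459092, -0.242316]
ρ-limits: (tanh -0.459092, tanh -0.242316) = (-0.429, -0.238)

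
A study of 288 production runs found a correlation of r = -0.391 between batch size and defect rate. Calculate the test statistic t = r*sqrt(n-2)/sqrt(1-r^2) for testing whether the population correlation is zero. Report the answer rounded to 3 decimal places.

-7.184

t = r·√(n−2) / √(1−r²) with r = -0.391, n = 288
  = -0.391·√286 / √(1 − 0.152881)
  = -0.391·16.911535 / 0.920391
  = -6.612410 / 0.920391 = -7.184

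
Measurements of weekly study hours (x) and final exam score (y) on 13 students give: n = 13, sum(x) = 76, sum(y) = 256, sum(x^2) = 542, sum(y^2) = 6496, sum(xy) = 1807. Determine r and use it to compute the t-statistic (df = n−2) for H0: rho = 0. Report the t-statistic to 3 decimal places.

Numerator: nΣxy − (Σx)(Σy) = 13·1807 − (76)(256) = 4035
Denominator: √[(nΣx²−(Σx)²)(nΣy²−(Σy)²)]
  nΣx²−(Σx)² = 13·542 − 5776 = 1270;  nΣy²−(Σy)² = 13·6496 − 65536 = 18912
  √(1270·18912) = √24018240 = 4900.8407
r = 4035 / 4900.8407 = 0.8233
t = r·√(n−2)/√(1−r²) = 0.8233·√11 / √(1−0.677823) = 2.730577 / 0.567606 = 4.811

4.811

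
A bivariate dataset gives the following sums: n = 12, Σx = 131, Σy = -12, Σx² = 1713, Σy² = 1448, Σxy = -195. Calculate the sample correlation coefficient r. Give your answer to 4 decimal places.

-0.1004

S_xy = nΣxy − ΣxΣy = 12·(-195) − 131·(-12) = -2340 − (-1572) = -768
S_xx = nΣx² − (Σx)² = 12·1713 − 131² = 20556 − 17161 = 3395
S_yy = nΣy² − (Σy)² = 12·1448 − (-12)² = 17376 − 144 = 17232
r = S_xy / √(S_xx·S_yy) = -768 / √(3395·17232) = -768 / √58502640 = -768 / 7648.7019 = -0.1004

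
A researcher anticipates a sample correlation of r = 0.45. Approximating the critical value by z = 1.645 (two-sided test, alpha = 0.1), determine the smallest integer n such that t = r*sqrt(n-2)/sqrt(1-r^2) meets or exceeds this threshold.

Need r·√(n−2)/√(1−r²) ≥ 1.645
√(n−2) ≥ 1.645·√(1−0.2025) / 0.45 = 1.645·0.893029 / 0.45 = 3.2645
n−2 ≥ 10.6570  ⇒  n ≥ 12.6570
Smallest integer n = 13

13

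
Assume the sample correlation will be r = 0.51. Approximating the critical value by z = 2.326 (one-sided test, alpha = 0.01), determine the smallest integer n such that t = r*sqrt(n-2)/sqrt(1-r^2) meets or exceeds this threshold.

18

Need r·√(n−2)/√(1−r²) ≥ 2.326
√(n−2) ≥ 2.326·√(1−0.2601) / 0.51 = 2.326·0.860174 / 0.51 = 3.9231
n−2 ≥ 15.3907  ⇒  n ≥ 17.3907
Smallest integer n = 18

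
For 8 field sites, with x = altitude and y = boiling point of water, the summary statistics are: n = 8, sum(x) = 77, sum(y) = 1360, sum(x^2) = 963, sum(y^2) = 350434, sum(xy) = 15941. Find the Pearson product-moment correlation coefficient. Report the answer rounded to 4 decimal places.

0.5543

Numerator: nΣxy − (Σx)(Σy) = 8·15941 − (77)(1360) = 22808
Denominator: √[(nΣx²−(Σx)²)(nΣy²−(Σy)²)]
  nΣx²−(Σx)² = 8·963 − 5929 = 1775;  nΣy²−(Σy)² = 8·350434 − 1849600 = 953872
  √(1775·953872) = √1693122800 = 41147.5734
r = 22808 / 41147.5734 = 0.5543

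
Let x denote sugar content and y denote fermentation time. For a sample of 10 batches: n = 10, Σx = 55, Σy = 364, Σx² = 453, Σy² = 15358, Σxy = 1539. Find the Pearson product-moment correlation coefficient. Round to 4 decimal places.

Numerator: nΣxy − (Σx)(Σy) = 10·1539 − (55)(364) = -4630
Denominator: √[(nΣx²−(Σx)²)(nΣy²−(Σy)²)]
  nΣx²−(Σx)² = 10·453 − 3025 = 1505;  nΣy²−(Σy)² = 10·15358 − 132496 = 21084
  √(1505·21084) = √31731420 = 5633.0649
r = -4630 / 5633.0649 = -0.8219

-0.8219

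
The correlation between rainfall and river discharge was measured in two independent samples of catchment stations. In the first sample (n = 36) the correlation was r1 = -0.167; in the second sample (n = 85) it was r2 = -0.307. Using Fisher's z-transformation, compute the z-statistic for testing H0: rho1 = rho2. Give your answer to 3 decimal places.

0.721

z1 = atanh(-0.167) = -0.168579,  z2 = atanh(-0.307) = -0.317230
SE = √(1/(n1−3) + 1/(n2−3)) = √(1/33 + 1/82) = √(0.0303030 + 0.0121951) = √0.0424981 = 0.206151
z = (z1 − z2)/SE = (-0.168579 − (-0.317230)) / 0.206151 = 0.148651 / 0.206151 = 0.721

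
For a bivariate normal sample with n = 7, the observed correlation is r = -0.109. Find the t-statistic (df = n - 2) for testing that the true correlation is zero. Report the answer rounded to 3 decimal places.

1 − r² = 1 − 0.011881 = 0.988119;  √(1−r²) = 0.994042
√(n−2) = √5 = 2.236068
t = r·√(n−2)/√(1−r²) = -0.109 · 2.236068 / 0.994042 = -0.245

-0.245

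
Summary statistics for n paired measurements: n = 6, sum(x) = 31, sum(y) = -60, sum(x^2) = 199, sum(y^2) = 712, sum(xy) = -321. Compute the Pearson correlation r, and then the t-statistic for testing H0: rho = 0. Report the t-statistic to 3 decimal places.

-0.338

S_xy = nΣxy − ΣxΣy = 6·(-321) − 31·(-60) = -1926 − (-1860) = -66
S_xx = nΣx² − (Σx)² = 6·199 − 31² = 1194 − 961 = 233
S_yy = nΣy² − (Σy)² = 6·712 − (-60)² = 4272 − 3600 = 672
r = S_xy / √(S_xx·S_yy) = -66 / √(233·672) = -66 / √156576 = -66 / 395.6969 = -0.1668
t = r·√(n−2)/√(1−r²) = -0.1668·√4 / √(1−0.027822) = -0.333600 / 0.985991 = -0.338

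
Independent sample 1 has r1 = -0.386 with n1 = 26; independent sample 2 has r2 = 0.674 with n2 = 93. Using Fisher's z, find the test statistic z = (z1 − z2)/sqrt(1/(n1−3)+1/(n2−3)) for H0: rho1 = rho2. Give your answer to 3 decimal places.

Fisher z-transforms: z1 = atanh(-0.386) = -0.407091, z2 = atanh(0.674) = 0.818037; difference d = -1.225128
Var(d) = 1/23 + 1/90 = 0.0434783 + 0.0111111 = 0.0545894
z = d/√Var(d) = -1.225128 / √0.0545894 = -1.225128 / 0.233644 = -5.244

-5.244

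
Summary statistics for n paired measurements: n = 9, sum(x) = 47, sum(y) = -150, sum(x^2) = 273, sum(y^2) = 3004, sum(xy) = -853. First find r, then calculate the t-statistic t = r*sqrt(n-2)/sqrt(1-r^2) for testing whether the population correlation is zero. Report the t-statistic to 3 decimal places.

-1.939

S_xy = nΣxy − ΣxΣy = 9·(-853) − 47·(-150) = -7677 − (-7050) = -627
S_xx = nΣx² − (Σx)² = 9·273 − 47² = 2457 − 2209 = 248
S_yy = nΣy² − (Σy)² = 9·3004 − (-150)² = 27036 − 22500 = 4536
r = S_xy / √(S_xx·S_yy) = -627 / √(248·4536) = -627 / √1124928 = -627 / 1060.6262 = -0.5912
t = r·√(n−2)/√(1−r²) = -0.5912·√7 / √(1−0.349517) = -1.564168 / 0.806525 = -1.939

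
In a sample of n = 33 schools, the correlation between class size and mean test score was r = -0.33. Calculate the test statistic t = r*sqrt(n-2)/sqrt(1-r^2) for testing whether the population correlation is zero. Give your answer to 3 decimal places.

-1.946

t = r·√(n−2) / √(1−r²) with r = -0.33, n = 33
  = -0.33·√31 / √(1 − 0.1089)
  = -0.33·5.567764 / 0.943981
  = -1.837362 / 0.943981 = -1.946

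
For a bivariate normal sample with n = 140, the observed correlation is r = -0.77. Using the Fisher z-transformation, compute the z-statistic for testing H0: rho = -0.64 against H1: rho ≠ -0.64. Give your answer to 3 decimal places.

-3.068

Fisher z: atanh(-0.77) = -1.020328, atanh(-0.64) = -0.758174
z = (z_r − z_0)·√(n−3) = (-1.020328 − (-0.758174))·√137 = -0.262154 · 11.704700 = -3.068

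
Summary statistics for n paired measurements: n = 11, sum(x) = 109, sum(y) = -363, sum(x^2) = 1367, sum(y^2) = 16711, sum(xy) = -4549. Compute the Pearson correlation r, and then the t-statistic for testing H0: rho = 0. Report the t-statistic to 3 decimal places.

-4.251

S_xy = nΣxy − ΣxΣy = 11·(-4549) − 109·(-363) = -50039 − (-39567) = -10472
S_xx = nΣx² − (Σx)² = 11·1367 − 109² = 15037 − 11881 = 3156
S_yy = nΣy² − (Σy)² = 11·16711 − (-363)² = 183821 − 131769 = 52052
r = S_xy / √(S_xx·S_yy) = -10472 / √(3156·52052) = -10472 / √164276112 = -10472 / 12817.0243 = -0.8170
t = r·√(n−2)/√(1−r²) = -0.8170·√9 / √(1−0.667489) = -2.451000 / 0.576638 = -4.251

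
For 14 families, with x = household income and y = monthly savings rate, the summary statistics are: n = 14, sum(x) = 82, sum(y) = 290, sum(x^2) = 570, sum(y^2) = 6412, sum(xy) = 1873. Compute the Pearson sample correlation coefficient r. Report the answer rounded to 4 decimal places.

0.9152

S_xy = nΣxy − ΣxΣy = 14·1873 − 82·290 = 26222 − 23780 = 2442
S_xx = nΣx² − (Σx)² = 14·570 − 82² = 7980 − 6724 = 1256
S_yy = nΣy² − (Σy)² = 14·6412 − 290² = 89768 − 84100 = 5668
r = S_xy / √(S_xx·S_yy) = 2442 / √(1256·5668) = 2442 / √7119008 = 2442 / 2668.1469 = 0.9152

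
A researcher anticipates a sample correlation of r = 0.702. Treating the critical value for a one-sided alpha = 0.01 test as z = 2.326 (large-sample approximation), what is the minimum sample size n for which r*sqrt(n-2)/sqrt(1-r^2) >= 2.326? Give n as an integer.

Need r·√(n−2)/√(1−r²) ≥ 2.326
√(n−2) ≥ 2.326·√(1−0.492804) / 0.702 = 2.326·0.712177 / 0.702 = 2.3597
n−2 ≥ 5.5682  ⇒  n ≥ 7.5682
Smallest integer n = 8

8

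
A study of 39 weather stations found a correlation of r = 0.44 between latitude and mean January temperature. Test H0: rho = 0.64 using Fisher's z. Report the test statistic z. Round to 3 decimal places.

z_r = atanh(0.44) = 0.472231,  z_0 = atanh(0.64) = 0.758174
SE = 1/√(n−3) = 1/√36 = 0.166667
z = (z_r − z_0)/SE = (0.472231 − 0.758174) / 0.166667 = -0.285943 / 0.166667 = -1.716

-1.716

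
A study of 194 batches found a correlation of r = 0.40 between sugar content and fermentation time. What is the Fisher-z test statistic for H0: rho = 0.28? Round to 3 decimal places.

z_r = atanh(0.40) = 0.423649,  z_0 = atanh(0.28) = 0.287682
SE = 1/√(n−3) = 1/√191 = 0.072357
z = (z_r − z_0)/SE = (0.423649 − 0.287682) / 0.072357 = 0.135967 / 0.072357 = 1.879

1.879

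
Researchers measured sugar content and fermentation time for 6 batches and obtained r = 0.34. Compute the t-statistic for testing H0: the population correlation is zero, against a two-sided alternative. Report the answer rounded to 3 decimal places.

t = r·√(n−2) / √(1−r²) with r = 0.34, n = 6
  = 0.34·√4 / √(1 − 0.1156)
  = 0.34·2.000000 / 0.940425
  = 0.680000 / 0.940425 = 0.723

0.723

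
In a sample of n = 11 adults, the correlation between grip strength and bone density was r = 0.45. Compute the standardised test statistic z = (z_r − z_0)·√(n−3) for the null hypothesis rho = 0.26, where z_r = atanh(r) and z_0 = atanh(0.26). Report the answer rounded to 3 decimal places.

0.618

Fisher z: atanh(0.45) = 0.484700, atanh(0.26) = 0.266108
z = (z_r − z_0)·√(n−3) = (0.484700 − 0.266108)·√8 = 0.218592 · 2.828427 = 0.618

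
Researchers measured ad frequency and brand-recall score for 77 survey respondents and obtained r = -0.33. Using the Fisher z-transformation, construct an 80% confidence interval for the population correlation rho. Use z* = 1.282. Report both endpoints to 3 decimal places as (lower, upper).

(-0.456, -0.191)

Fisher z: z_r = atanh(r) = ½·ln((1+(-0.33))/(1−(-0.33))) = -0.342828
SE(z) = 1/√(n−3) = 1/√74 = 0.116248
80% ⇒ z* = 1.282; margin = 1.282·0.116248 = 0.149030
CI on z-scale: (-0.491858, -0.193798)
Back-transform: tanh(-0.491858) = -0.455690, tanh(-0.193798) = -0.191408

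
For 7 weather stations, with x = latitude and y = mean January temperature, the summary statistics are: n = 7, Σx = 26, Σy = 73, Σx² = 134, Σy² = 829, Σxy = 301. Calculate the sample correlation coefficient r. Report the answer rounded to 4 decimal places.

Numerator: nΣxy − (Σx)(Σy) = 7·301 − (26)(73) = 209
Denominator: √[(nΣx²−(Σx)²)(nΣy²−(Σy)²)]
  nΣx²−(Σx)² = 7·134 − 676 = 262;  nΣy²−(Σy)² = 7·829 − 5329 = 474
  √(262·474) = √124188 = 352.4032
r = 209 / 352.4032 = 0.5931

0.5931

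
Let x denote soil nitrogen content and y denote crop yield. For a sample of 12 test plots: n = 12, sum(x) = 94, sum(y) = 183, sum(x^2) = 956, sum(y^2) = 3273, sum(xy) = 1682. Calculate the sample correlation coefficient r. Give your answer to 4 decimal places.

0.7635

S_xy = nΣxy − ΣxΣy = 12·1682 − 94·183 = 20184 − 17202 = 2982
S_xx = nΣx² − (Σx)² = 12·956 − 94² = 11472 − 8836 = 2636
S_yy = nΣy² − (Σy)² = 12·3273 − 183² = 39276 − 33489 = 5787
r = S_xy / √(S_xx·S_yy) = 2982 / √(2636·5787) = 2982 / √15254532 = 2982 / 3905.7051 = 0.7635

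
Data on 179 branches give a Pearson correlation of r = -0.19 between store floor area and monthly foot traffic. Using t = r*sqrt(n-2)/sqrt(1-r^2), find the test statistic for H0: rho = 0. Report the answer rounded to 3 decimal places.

-2.575

t = r·√(n−2) / √(1−r²) with r = -0.19, n = 179
  = -0.19·√177 / √(1 − 0.0361)
  = -0.19·13.304135 / 0.981784
  = -2.527786 / 0.981784 = -2.575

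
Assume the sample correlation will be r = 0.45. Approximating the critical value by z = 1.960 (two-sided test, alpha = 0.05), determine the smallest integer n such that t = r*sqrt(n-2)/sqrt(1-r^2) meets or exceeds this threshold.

18

Need r·√(n−2)/√(1−r²) ≥ 1.960
√(n−2) ≥ 1.960·√(1−0.2025) / 0.45 = 1.960·0.893029 / 0.45 = 3.8896
n−2 ≥ 15.1290  ⇒  n ≥ 17.1290
Smallest integer n = 18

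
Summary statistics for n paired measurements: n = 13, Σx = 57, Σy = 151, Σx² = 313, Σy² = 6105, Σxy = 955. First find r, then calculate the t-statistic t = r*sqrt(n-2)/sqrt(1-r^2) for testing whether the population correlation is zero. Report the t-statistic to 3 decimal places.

2.237

S_xy = nΣxy − ΣxΣy = 13·955 − 57·151 = 12415 − 8607 = 3808
S_xx = nΣx² − (Σx)² = 13·313 − 57² = 4069 − 3249 = 820
S_yy = nΣy² − (Σy)² = 13·6105 − 151² = 79365 − 22801 = 56564
r = S_xy / √(S_xx·S_yy) = 3808 / √(820·56564) = 3808 / √46382480 = 3808 / 6810.4684 = 0.5591
t = r·√(n−2)/√(1−r²) = 0.5591·√11 / √(1−0.312593) = 1.854325 / 0.829100 = 2.237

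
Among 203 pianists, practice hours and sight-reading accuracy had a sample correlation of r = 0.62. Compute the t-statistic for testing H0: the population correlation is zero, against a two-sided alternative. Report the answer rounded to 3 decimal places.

11.203

1 − r² = 1 − 0.3844 = 0.6156;  √(1−r²) = 0.784602
√(n−2) = √201 = 14.177447
t = r·√(n−2)/√(1−r²) = 0.62 · 14.177447 / 0.784602 = 11.203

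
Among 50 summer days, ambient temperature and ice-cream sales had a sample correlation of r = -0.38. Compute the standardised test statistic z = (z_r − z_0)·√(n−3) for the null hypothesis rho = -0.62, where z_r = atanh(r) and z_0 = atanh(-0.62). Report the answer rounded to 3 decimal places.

Fisher z: atanh(-0.38) = -0.400060, atanh(-0.62) = -0.725005
z = (z_r − z_0)·√(n−3) = (-0.400060 − (-0.725005))·√47 = 0.324945 · 6.855655 = 2.228

2.228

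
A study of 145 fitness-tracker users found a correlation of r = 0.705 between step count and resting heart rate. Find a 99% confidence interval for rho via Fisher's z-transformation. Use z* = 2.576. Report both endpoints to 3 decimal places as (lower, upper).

Fisher z: z_r = atanh(r) = ½·ln((1+0.705)/(1−0.705)) = 0.877173
SE(z) = 1/√(n−3) = 1/√142 = 0.083918
99% ⇒ z* = 2.576; margin = 2.576·0.083918 = 0.216173
CI on z-scale: (0.661000, 1.093346)
Back-transform: tanh(0.661000) = 0.579029, tanh(1.093346) = 0.798096

(0.579, 0.798)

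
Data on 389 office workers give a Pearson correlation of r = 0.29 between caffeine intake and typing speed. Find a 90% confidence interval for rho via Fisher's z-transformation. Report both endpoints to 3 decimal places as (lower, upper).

Fisher z: z_r = atanh(r) = ½·ln((1+0.29)/(1−0.29)) = 0.298566
SE(z) = 1/√(n−3) = 1/√386 = 0.050899
90% ⇒ z* = 1.645; margin = 1.645·0.050899 = 0.083729
CI on z-scale: (0.214837, 0.382295)
Back-transform: tanh(0.214837) = 0.211592, tanh(0.382295) = 0.364699

(0.212, 0.365)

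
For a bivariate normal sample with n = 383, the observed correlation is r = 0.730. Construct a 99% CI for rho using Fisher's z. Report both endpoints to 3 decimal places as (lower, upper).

(0.662, 0.786)

Fisher z: z_r = atanh(r) = ½·ln((1+0.730)/(1−0.730)) = 0.928727
SE(z) = 1/√(n−3) = 1/√380 = 0.051299
99% ⇒ z* = 2.576; margin = 2.576·0.051299 = 0.132146
CI on z-scale: (0.796581, 1.060873)
Back-transform: tanh(0.796581) = 0.662121, tanh(1.060873) = 0.785998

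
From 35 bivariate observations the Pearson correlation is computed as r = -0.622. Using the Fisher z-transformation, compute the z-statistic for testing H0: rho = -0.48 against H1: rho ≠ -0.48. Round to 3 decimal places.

-1.161

Fisher z: atanh(-0.622) = -0.728261, atanh(-0.48) = -0.522984
z = (z_r − z_0)·√(n−3) = (-0.728261 − (-0.522984))·√32 = -0.205277 · 5.656854 = -1.161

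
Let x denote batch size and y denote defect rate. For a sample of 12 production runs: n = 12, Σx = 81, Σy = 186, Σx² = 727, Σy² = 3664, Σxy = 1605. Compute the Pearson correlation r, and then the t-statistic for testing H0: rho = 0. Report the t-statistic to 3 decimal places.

8.098

Numerator: nΣxy − (Σx)(Σy) = 12·1605 − (81)(186) = 4194
Denominator: √[(nΣx²−(Σx)²)(nΣy²−(Σy)²)]
  nΣx²−(Σx)² = 12·727 − 6561 = 2163;  nΣy²−(Σy)² = 12·3664 − 34596 = 9372
  √(2163·9372) = √20271636 = 4502.4034
r = 4194 / 4502.4034 = 0.9315
t = r·√(n−2)/√(1−r²) = 0.9315·√10 / √(1−0.867692) = 2.945662 / 0.363742 = 8.098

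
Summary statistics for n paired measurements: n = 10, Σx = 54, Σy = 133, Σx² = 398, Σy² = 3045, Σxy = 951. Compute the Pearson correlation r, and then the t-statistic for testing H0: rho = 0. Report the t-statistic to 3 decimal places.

Numerator: nΣxy − (Σx)(Σy) = 10·951 − (54)(133) = 2328
Denominator: √[(nΣx²−(Σx)²)(nΣy²−(Σy)²)]
  nΣx²−(Σx)² = 10·398 − 2916 = 1064;  nΣy²−(Σy)² = 10·3045 − 17689 = 12761
  √(1064·12761) = √13577704 = 3684.7936
r = 2328 / 3684.7936 = 0.6318
t = r·√(n−2)/√(1−r²) = 0.6318·√8 / √(1−0.399171) = 1.787000 / 0.775132 = 2.305

2.305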